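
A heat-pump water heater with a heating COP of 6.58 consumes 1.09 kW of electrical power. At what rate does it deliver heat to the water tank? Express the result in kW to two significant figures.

7.2 kW

Q̇_H = COP_HP × Ẇ = 6.58 × 1.090 = 7.172 kW.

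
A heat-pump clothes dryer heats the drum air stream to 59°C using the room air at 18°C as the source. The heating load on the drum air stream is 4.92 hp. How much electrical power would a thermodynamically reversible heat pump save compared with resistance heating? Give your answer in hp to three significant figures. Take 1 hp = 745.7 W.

4.31 hp

In absolute terms T_C = 291.15 K and T_H = 332.15 K, so ΔT = 41.00 K.
COP_Carnot = T_H/ΔT = 332.15/41.00 = 8.101.
Resistance heating needs Ẇ_res = Q̇_H = 4.920 hp; the reversible heat pump needs only Ẇ_hp = Q̇_H/COP = 0.6073 hp.
Saving = 4.920 − 0.6073 = 4.313 hp.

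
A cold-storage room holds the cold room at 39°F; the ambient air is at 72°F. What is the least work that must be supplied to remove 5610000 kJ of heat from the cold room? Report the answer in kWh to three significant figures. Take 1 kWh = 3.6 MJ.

103 kWh

In absolute terms T_C = 277.04 K and T_H = 295.37 K, so ΔT = 18.33 K.
The reversible limit is COP_R = T_C/ΔT = 15.11, so W_min = Q_C/COP = Q_C·ΔT/T_C.
W_min = 5610000 × 18.33/277.04 = 371200 kJ = 103.1 kWh.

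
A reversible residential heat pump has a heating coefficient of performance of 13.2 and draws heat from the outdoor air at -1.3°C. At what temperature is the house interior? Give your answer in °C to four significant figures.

20.98 °C

COP_HP = T_H/(T_H − T_C) rearranges to T_H = COP·T_C/(COP − 1).
With T_C = 271.85 K, T_H = 13.2 × 271.85/12.20 = 294.13 K.
Converting, 294.13 K = 20.98°C.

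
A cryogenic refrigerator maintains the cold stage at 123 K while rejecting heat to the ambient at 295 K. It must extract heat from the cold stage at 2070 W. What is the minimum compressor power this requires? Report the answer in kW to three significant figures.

2.89 kW

The reservoir spacing is ΔT = 295 − 123 = 172.0 K.
COP_Carnot = T_C/ΔT = 123.00/172.0 = 0.7151.
Ẇ_min = Q̇/COP_Carnot = 2070/0.7151 = 2895 W = 2.895 kW.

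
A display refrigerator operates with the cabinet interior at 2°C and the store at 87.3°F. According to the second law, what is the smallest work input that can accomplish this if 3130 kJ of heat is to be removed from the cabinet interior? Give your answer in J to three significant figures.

In absolute terms T_C = 275.15 K and T_H = 303.87 K, so ΔT = 28.72 K.
The reversible limit is COP_R = T_C/ΔT = 9.580, so W_min = Q_C/COP = Q_C·ΔT/T_C.
W_min = 3130 × 28.72/275.15 = 326.7 kJ = 326700 J.

327000 J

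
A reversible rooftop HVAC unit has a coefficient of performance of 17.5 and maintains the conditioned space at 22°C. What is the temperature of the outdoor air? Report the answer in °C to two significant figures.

COP_R = T_C/(T_H − T_C) gives T_H − T_C = T_C/COP.
With T_C = 295.15 K, T_H = 295.15 × (1 + 1/17.5) = 312.02 K.
Converting, 312.02 K = 38.87°C.

39 °C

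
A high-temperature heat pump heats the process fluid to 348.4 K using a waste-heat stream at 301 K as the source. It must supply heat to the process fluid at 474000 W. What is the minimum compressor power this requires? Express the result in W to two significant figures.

64000 W

The reservoir spacing is ΔT = 348.4 − 301 = 47.40 K.
COP_Carnot = T_H/ΔT = 348.40/47.40 = 7.350.
Ẇ_min = Q̇/COP_Carnot = 474000/7.350 = 64490 W.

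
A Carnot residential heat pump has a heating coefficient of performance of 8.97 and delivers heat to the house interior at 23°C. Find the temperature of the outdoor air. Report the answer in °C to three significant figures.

COP_HP = T_H/(T_H − T_C) gives T_H − T_C = T_H/COP.
With T_H = 296.15 K, T_C = 296.15 × (1 − 1/8.97) = 263.13 K.
Converting, 263.13 K = -10.02°C.

-10.0 °C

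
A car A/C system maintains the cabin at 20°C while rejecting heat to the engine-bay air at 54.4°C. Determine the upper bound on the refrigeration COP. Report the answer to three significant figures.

In absolute terms T_C = 293.15 K and T_H = 327.55 K, so ΔT = 34.40 K.
For a reversible cycle, COP_Carnot = T_C/ΔT = 293.15/34.40 = 8.522.

8.52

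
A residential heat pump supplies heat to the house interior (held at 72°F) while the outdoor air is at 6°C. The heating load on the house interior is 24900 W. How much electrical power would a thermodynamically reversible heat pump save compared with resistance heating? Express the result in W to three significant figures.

23500 W

In absolute terms T_C = 279.15 K and T_H = 295.37 K, so ΔT = 16.22 K.
COP_Carnot = T_H/ΔT = 295.37/16.22 = 18.21.
Resistance heating needs Ẇ_res = Q̇_H = 24900 W; the reversible heat pump needs only Ẇ_hp = Q̇_H/COP = 1368 W.
Saving = 24900 − 1368 = 23530 W.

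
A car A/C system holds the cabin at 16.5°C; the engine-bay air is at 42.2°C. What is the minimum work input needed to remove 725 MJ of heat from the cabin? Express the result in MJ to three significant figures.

In absolute terms T_C = 289.65 K and T_H = 315.35 K, so ΔT = 25.70 K.
The reversible limit is COP_R = T_C/ΔT = 11.27, so W_min = Q_C/COP = Q_C·ΔT/T_C.
W_min = 725.0 × 25.70/289.65 = 64.33 MJ.

64.3 MJ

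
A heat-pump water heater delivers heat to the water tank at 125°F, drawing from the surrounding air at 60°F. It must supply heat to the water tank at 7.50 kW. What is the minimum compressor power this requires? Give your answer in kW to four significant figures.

0.8338 kW

In absolute terms T_C = 288.71 K and T_H = 324.82 K, so ΔT = 36.11 K.
COP_Carnot = T_H/ΔT = 324.82/36.11 = 8.995.
Ẇ_min = Q̇/COP_Carnot = 7.500/8.995 = 0.8338 kW.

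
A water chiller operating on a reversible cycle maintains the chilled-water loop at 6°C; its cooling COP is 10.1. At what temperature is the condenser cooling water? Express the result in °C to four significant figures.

33.64 °C

COP_R = T_C/(T_H − T_C) gives T_H − T_C = T_C/COP.
With T_C = 279.15 K, T_H = 279.15 × (1 + 1/10.1) = 306.79 K.
Converting, 306.79 K = 33.64°C.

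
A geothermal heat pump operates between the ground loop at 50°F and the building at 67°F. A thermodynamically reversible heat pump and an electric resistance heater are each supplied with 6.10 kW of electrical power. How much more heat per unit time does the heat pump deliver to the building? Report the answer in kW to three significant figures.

In absolute terms T_C = 283.15 K and T_H = 292.59 K, so ΔT = 9.444 K.
COP_Carnot = T_H/ΔT = 292.59/9.444 = 30.98.
The heat pump delivers Q̇_H = COP × Ẇ = 189.0 kW; the resistance heater delivers Ẇ = 6.100 kW.
Extra = (COP − 1)·Ẇ = 182.9 kW.

183 kW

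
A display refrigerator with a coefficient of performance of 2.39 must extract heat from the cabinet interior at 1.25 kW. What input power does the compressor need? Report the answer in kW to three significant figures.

0.523 kW

Ẇ = Q̇_C/COP = 1.250/2.39 = 0.5230 kW.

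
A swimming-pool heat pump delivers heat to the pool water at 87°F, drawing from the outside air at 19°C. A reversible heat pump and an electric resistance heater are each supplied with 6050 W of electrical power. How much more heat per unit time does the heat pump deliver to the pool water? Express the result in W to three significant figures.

153000 W

In absolute terms T_C = 292.15 K and T_H = 303.71 K, so ΔT = 11.56 K.
COP_Carnot = T_H/ΔT = 303.71/11.56 = 26.28.
The heat pump delivers Q̇_H = COP × Ẇ = 159000 W; the resistance heater delivers Ẇ = 6050 W.
Extra = (COP − 1)·Ẇ = 153000 W.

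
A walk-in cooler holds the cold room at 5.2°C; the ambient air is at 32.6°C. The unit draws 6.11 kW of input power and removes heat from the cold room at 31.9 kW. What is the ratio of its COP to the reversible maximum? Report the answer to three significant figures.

0.514

COP_actual = Q̇_C/Ẇ = 31.90/6.110 = 5.221.
In absolute terms T_C = 278.35 K and T_H = 305.75 K, so ΔT = 27.40 K.
COP_Carnot = T_C/ΔT = 278.35/27.40 = 10.16.
η_II = COP_actual/COP_Carnot = 5.221/10.16 = 0.5139.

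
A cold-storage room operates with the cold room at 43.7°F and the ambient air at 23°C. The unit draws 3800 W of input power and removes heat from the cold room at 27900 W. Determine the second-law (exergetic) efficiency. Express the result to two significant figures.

0.43

COP_actual = Q̇_C/Ẇ = 27900/3800 = 7.342.
In absolute terms T_C = 279.65 K and T_H = 296.15 K, so ΔT = 16.50 K.
COP_Carnot = T_C/ΔT = 279.65/16.50 = 16.95.
η_II = COP_actual/COP_Carnot = 7.342/16.95 = 0.4332.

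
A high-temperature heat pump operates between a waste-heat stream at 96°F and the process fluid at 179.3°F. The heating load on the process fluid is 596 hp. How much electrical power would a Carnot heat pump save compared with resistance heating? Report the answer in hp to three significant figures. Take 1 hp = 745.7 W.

518 hp

In absolute terms T_C = 308.71 K and T_H = 354.98 K, so ΔT = 46.28 K.
COP_Carnot = T_H/ΔT = 354.98/46.28 = 7.671.
Resistance heating needs Ẇ_res = Q̇_H = 596.0 hp; the reversible heat pump needs only Ẇ_hp = Q̇_H/COP = 77.70 hp.
Saving = 596.0 − 77.70 = 518.3 hp.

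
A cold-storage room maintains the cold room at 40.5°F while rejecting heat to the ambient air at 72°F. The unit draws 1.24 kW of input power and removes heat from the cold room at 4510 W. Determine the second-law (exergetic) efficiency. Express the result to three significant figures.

0.229

Converting, Q̇_C = 4510 W = 4.510 kW, so COP_actual = Q̇_C/Ẇ = 4.510/1.240 = 3.637.
In absolute terms T_C = 277.87 K and T_H = 295.37 K, so ΔT = 17.50 K.
COP_Carnot = T_C/ΔT = 277.87/17.50 = 15.88.
η_II = COP_actual/COP_Carnot = 3.637/15.88 = 0.2291.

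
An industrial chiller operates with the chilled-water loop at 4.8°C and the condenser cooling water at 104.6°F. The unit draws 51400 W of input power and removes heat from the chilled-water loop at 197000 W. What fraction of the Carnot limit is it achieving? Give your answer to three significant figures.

0.490

COP_actual = Q̇_C/Ẇ = 197000/51400 = 3.833.
In absolute terms T_C = 277.95 K and T_H = 313.48 K, so ΔT = 35.53 K.
COP_Carnot = T_C/ΔT = 277.95/35.53 = 7.822.
η_II = COP_actual/COP_Carnot = 3.833/7.822 = 0.4900.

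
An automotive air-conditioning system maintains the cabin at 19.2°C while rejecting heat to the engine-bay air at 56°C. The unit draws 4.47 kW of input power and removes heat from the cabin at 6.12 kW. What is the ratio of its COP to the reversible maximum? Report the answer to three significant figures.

0.172

COP_actual = Q̇_C/Ẇ = 6.120/4.470 = 1.369.
In absolute terms T_C = 292.35 K and T_H = 329.15 K, so ΔT = 36.80 K.
COP_Carnot = T_C/ΔT = 292.35/36.80 = 7.944.
η_II = COP_actual/COP_Carnot = 1.369/7.944 = 0.1723.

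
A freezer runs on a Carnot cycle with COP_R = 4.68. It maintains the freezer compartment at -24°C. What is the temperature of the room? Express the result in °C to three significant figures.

COP_R = T_C/(T_H − T_C) gives T_H − T_C = T_C/COP.
With T_C = 249.15 K, T_H = 249.15 × (1 + 1/4.68) = 302.39 K.
Converting, 302.39 K = 29.24°C.

29.2 °C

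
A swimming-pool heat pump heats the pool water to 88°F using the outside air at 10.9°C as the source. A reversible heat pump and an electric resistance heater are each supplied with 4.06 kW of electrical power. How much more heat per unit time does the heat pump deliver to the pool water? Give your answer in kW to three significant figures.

57.1 kW

In absolute terms T_C = 284.05 K and T_H = 304.26 K, so ΔT = 20.21 K.
COP_Carnot = T_H/ΔT = 304.26/20.21 = 15.05.
The heat pump delivers Q̇_H = COP × Ẇ = 61.12 kW; the resistance heater delivers Ẇ = 4.060 kW.
Extra = (COP − 1)·Ẇ = 57.06 kW.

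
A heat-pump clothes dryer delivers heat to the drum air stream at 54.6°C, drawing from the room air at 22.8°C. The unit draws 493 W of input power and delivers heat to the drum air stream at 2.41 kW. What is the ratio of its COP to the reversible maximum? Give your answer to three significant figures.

0.474

Converting, Q̇_H = 2.410 kW = 2410 W, so COP_actual = Q̇_H/Ẇ = 2410/493.0 = 4.888.
In absolute terms T_C = 295.95 K and T_H = 327.75 K, so ΔT = 31.80 K.
COP_Carnot = T_H/ΔT = 327.75/31.80 = 10.31.
η_II = COP_actual/COP_Carnot = 4.888/10.31 = 0.4743.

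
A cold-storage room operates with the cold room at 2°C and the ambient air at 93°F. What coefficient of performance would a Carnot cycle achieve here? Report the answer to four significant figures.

In absolute terms T_C = 275.15 K and T_H = 307.04 K, so ΔT = 31.89 K.
For a reversible cycle, COP_Carnot = T_C/ΔT = 275.15/31.89 = 8.628.

8.628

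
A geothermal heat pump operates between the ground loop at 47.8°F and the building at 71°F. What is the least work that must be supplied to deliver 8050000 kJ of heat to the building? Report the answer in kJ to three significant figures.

352000 kJ

In absolute terms T_C = 281.93 K and T_H = 294.82 K, so ΔT = 12.89 K.
The reversible limit is COP_HP = T_H/ΔT = 22.87, so W_min = Q_H/COP = Q_H·ΔT/T_H.
W_min = 8050000 × 12.89/294.82 = 351900 kJ.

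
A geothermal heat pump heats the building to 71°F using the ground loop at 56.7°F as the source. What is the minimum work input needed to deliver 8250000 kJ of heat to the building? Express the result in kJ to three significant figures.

222000 kJ

In absolute terms T_C = 286.87 K and T_H = 294.82 K, so ΔT = 7.944 K.
The reversible limit is COP_HP = T_H/ΔT = 37.11, so W_min = Q_H/COP = Q_H·ΔT/T_H.
W_min = 8250000 × 7.944/294.82 = 222300 kJ.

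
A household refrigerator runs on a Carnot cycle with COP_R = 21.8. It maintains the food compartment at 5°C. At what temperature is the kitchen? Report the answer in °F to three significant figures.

COP_R = T_C/(T_H − T_C) gives T_H − T_C = T_C/COP.
With T_C = 278.15 K, T_H = 278.15 × (1 + 1/21.8) = 290.91 K.
Converting, 290.91 K = 63.97°F.

64.0 °F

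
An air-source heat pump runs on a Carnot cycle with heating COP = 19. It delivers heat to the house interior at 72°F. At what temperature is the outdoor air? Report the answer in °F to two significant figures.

COP_HP = T_H/(T_H − T_C) gives T_H − T_C = T_H/COP.
With T_H = 295.37 K, T_C = 295.37 × (1 − 1/19) = 279.83 K.
Converting, 279.83 K = 44.02°F.

44 °F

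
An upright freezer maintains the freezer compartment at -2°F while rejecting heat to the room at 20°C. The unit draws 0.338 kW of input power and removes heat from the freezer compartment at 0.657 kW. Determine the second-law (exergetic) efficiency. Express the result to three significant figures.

0.297

COP_actual = Q̇_C/Ẇ = 0.6570/0.3380 = 1.944.
In absolute terms T_C = 254.26 K and T_H = 293.15 K, so ΔT = 38.89 K.
COP_Carnot = T_C/ΔT = 254.26/38.89 = 6.538.
η_II = COP_actual/COP_Carnot = 1.944/6.538 = 0.2973.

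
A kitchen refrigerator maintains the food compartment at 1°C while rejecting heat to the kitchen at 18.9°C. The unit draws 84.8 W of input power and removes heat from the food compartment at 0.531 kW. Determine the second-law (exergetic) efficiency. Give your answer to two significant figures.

0.41

Converting, Q̇_C = 0.5310 kW = 531.0 W, so COP_actual = Q̇_C/Ẇ = 531.0/84.80 = 6.262.
In absolute terms T_C = 274.15 K and T_H = 292.05 K, so ΔT = 17.90 K.
COP_Carnot = T_C/ΔT = 274.15/17.90 = 15.32.
η_II = COP_actual/COP_Carnot = 6.262/15.32 = 0.4088.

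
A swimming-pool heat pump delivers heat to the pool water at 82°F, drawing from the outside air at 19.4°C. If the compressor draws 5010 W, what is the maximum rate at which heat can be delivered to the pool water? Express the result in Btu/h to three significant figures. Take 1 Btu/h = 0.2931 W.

In absolute terms T_C = 292.55 K and T_H = 300.93 K, so ΔT = 8.378 K.
COP_Carnot = T_H/ΔT = 300.93/8.378 = 35.92.
Q̇_max = COP_Carnot × Ẇ = 35.92 × 5010 W = 180000 W = 614000 Btu/h.

614000 Btu/h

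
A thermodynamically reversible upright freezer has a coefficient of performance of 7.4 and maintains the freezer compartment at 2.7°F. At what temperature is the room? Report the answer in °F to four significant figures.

COP_R = T_C/(T_H − T_C) gives T_H − T_C = T_C/COP.
With T_C = 256.87 K, T_H = 256.87 × (1 + 1/7.4) = 291.58 K.
Converting, 291.58 K = 65.18°F.

65.18 °F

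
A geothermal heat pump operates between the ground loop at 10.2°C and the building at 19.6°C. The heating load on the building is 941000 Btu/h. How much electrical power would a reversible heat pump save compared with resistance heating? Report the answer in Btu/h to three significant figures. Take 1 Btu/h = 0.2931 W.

In absolute terms T_C = 283.35 K and T_H = 292.75 K, so ΔT = 9.400 K.
COP_Carnot = T_H/ΔT = 292.75/9.400 = 31.14.
Resistance heating needs Ẇ_res = Q̇_H = 941000 Btu/h; the reversible heat pump needs only Ẇ_hp = Q̇_H/COP = 30210 Btu/h.
Saving = 941000 − 30210 = 910800 Btu/h.

911000 Btu/h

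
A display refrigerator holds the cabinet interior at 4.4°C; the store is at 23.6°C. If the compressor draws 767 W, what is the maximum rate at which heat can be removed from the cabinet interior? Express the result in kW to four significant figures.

In absolute terms T_C = 277.55 K and T_H = 296.75 K, so ΔT = 19.20 K.
COP_Carnot = T_C/ΔT = 277.55/19.20 = 14.46.
Q̇_max = COP_Carnot × Ẇ = 14.46 × 767.0 W = 11090 W = 11.09 kW.

11.09 kW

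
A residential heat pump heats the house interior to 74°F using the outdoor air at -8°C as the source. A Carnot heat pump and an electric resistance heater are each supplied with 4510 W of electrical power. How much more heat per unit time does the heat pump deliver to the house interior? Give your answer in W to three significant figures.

38200 W

In absolute terms T_C = 265.15 K and T_H = 296.48 K, so ΔT = 31.33 K.
COP_Carnot = T_H/ΔT = 296.48/31.33 = 9.462.
The heat pump delivers Q̇_H = COP × Ẇ = 42670 W; the resistance heater delivers Ẇ = 4510 W.
Extra = (COP − 1)·Ẇ = 38160 W.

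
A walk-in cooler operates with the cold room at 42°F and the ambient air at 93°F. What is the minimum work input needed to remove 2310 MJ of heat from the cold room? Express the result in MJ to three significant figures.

235 MJ

In absolute terms T_C = 278.71 K and T_H = 307.04 K, so ΔT = 28.33 K.
The reversible limit is COP_R = T_C/ΔT = 9.837, so W_min = Q_C/COP = Q_C·ΔT/T_C.
W_min = 2310 × 28.33/278.71 = 234.8 MJ.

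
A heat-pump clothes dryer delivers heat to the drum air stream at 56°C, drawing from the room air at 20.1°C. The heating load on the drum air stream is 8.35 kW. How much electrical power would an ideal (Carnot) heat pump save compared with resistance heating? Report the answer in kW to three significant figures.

In absolute terms T_C = 293.25 K and T_H = 329.15 K, so ΔT = 35.90 K.
COP_Carnot = T_H/ΔT = 329.15/35.90 = 9.169.
Resistance heating needs Ẇ_res = Q̇_H = 8.350 kW; the reversible heat pump needs only Ẇ_hp = Q̇_H/COP = 0.9107 kW.
Saving = 8.350 − 0.9107 = 7.439 kW.

7.44 kW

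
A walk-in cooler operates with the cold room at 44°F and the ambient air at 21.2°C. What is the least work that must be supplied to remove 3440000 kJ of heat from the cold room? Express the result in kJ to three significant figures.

In absolute terms T_C = 279.82 K and T_H = 294.35 K, so ΔT = 14.53 K.
The reversible limit is COP_R = T_C/ΔT = 19.25, so W_min = Q_C/COP = Q_C·ΔT/T_C.
W_min = 3440000 × 14.53/279.82 = 178700 kJ.

179000 kJ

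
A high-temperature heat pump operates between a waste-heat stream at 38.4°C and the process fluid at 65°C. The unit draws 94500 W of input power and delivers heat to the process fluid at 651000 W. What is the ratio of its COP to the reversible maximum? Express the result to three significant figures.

COP_actual = Q̇_H/Ẇ = 651000/94500 = 6.889.
In absolute terms T_C = 311.55 K and T_H = 338.15 K, so ΔT = 26.60 K.
COP_Carnot = T_H/ΔT = 338.15/26.60 = 12.71.
η_II = COP_actual/COP_Carnot = 6.889/12.71 = 0.5419.

0.542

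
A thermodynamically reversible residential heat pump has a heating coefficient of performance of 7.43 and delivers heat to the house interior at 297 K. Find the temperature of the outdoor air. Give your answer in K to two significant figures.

260 K

COP_HP = T_H/(T_H − T_C) gives T_H − T_C = T_H/COP.
With T_H = 297.00 K, T_C = 297.00 × (1 − 1/7.43) = 257.03 K.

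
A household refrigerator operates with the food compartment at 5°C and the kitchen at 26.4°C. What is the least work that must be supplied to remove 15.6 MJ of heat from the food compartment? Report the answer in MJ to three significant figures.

1.20 MJ

In absolute terms T_C = 278.15 K and T_H = 299.55 K, so ΔT = 21.40 K.
The reversible limit is COP_R = T_C/ΔT = 13.00, so W_min = Q_C/COP = Q_C·ΔT/T_C.
W_min = 15.60 × 21.40/278.15 = 1.200 MJ.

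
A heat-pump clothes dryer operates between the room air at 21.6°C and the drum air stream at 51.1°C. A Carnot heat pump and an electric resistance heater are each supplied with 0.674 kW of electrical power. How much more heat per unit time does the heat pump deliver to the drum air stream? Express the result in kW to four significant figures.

In absolute terms T_C = 294.75 K and T_H = 324.25 K, so ΔT = 29.50 K.
COP_Carnot = T_H/ΔT = 324.25/29.50 = 10.99.
The heat pump delivers Q̇_H = COP × Ẇ = 7.408 kW; the resistance heater delivers Ẇ = 0.6740 kW.
Extra = (COP − 1)·Ẇ = 6.734 kW.

6.734 kW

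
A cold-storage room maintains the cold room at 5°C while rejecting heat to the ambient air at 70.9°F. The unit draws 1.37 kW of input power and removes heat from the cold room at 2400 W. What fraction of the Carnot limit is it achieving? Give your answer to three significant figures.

0.105

Converting, Q̇_C = 2400 W = 2.400 kW, so COP_actual = Q̇_C/Ẇ = 2.400/1.370 = 1.752.
In absolute terms T_C = 278.15 K and T_H = 294.76 K, so ΔT = 16.61 K.
COP_Carnot = T_C/ΔT = 278.15/16.61 = 16.74.
η_II = COP_actual/COP_Carnot = 1.752/16.74 = 0.1046.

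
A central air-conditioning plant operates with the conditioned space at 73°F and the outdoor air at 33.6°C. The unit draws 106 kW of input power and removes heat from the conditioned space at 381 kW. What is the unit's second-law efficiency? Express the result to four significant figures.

COP_actual = Q̇_C/Ẇ = 381.0/106.0 = 3.594.
In absolute terms T_C = 295.93 K and T_H = 306.75 K, so ΔT = 10.82 K.
COP_Carnot = T_C/ΔT = 295.93/10.82 = 27.34.
η_II = COP_actual/COP_Carnot = 3.594/27.34 = 0.1314.

0.1314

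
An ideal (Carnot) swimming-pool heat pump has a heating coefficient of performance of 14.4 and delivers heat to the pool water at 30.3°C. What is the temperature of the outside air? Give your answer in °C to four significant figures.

COP_HP = T_H/(T_H − T_C) gives T_H − T_C = T_H/COP.
With T_H = 303.45 K, T_C = 303.45 × (1 − 1/14.4) = 282.38 K.
Converting, 282.38 K = 9.23°C.

9.227 °C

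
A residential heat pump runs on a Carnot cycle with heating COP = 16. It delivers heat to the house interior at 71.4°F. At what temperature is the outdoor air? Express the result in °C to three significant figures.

COP_HP = T_H/(T_H − T_C) gives T_H − T_C = T_H/COP.
With T_H = 295.04 K, T_C = 295.04 × (1 − 1/16) = 276.60 K.
Converting, 276.60 K = 3.45°C.

3.45 °C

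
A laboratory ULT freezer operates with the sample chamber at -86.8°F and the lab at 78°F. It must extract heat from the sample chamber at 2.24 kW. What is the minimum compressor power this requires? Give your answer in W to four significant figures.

In absolute terms T_C = 207.15 K and T_H = 298.71 K, so ΔT = 91.56 K.
COP_Carnot = T_C/ΔT = 207.15/91.56 = 2.263.
Ẇ_min = Q̇/COP_Carnot = 2.240/2.263 = 0.9900 kW = 990.0 W.

990.0 W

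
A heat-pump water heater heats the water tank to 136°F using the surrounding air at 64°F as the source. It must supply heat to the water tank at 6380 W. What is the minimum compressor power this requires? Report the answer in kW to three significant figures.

0.771 kW

In absolute terms T_C = 290.93 K and T_H = 330.93 K, so ΔT = 40.00 K.
COP_Carnot = T_H/ΔT = 330.93/40.00 = 8.273.
Ẇ_min = Q̇/COP_Carnot = 6380/8.273 = 771.2 W = 0.7712 kW.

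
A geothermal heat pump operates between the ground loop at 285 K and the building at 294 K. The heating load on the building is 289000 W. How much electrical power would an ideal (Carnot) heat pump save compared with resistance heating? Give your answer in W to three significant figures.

280000 W

The reservoir spacing is ΔT = 294 − 285 = 9.000 K.
COP_Carnot = T_H/ΔT = 294.00/9.000 = 32.67.
Resistance heating needs Ẇ_res = Q̇_H = 289000 W; the reversible heat pump needs only Ẇ_hp = Q̇_H/COP = 8847 W.
Saving = 289000 − 8847 = 280200 W.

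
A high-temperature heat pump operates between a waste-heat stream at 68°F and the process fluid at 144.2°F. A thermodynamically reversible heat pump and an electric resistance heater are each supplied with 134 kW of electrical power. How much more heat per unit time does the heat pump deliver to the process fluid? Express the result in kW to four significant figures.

In absolute terms T_C = 293.15 K and T_H = 335.48 K, so ΔT = 42.33 K.
COP_Carnot = T_H/ΔT = 335.48/42.33 = 7.925.
The heat pump delivers Q̇_H = COP × Ẇ = 1062 kW; the resistance heater delivers Ẇ = 134.0 kW.
Extra = (COP − 1)·Ẇ = 927.9 kW.

927.9 kW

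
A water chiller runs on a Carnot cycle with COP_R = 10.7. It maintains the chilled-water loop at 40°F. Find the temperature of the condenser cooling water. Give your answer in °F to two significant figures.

COP_R = T_C/(T_H − T_C) gives T_H − T_C = T_C/COP.
With T_C = 277.59 K, T_H = 277.59 × (1 + 1/10.7) = 303.54 K.
Converting, 303.54 K = 86.70°F.

87 °F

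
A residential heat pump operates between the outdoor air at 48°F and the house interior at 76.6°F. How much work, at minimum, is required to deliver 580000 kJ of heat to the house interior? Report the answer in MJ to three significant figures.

In absolute terms T_C = 282.04 K and T_H = 297.93 K, so ΔT = 15.89 K.
The reversible limit is COP_HP = T_H/ΔT = 18.75, so W_min = Q_H/COP = Q_H·ΔT/T_H.
W_min = 580000 × 15.89/297.93 = 30930 kJ = 30.93 MJ.

30.9 MJ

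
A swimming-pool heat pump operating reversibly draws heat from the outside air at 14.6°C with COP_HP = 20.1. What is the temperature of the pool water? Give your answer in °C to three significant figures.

COP_HP = T_H/(T_H − T_C) rearranges to T_H = COP·T_C/(COP − 1).
With T_C = 287.75 K, T_H = 20.1 × 287.75/19.10 = 302.82 K.
Converting, 302.82 K = 29.67°C.

29.7 °C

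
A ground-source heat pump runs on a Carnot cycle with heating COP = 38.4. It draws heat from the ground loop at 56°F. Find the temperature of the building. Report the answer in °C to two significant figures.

COP_HP = T_H/(T_H − T_C) rearranges to T_H = COP·T_C/(COP − 1).
With T_C = 286.48 K, T_H = 38.4 × 286.48/37.40 = 294.14 K.
Converting, 294.14 K = 20.99°C.

21 °C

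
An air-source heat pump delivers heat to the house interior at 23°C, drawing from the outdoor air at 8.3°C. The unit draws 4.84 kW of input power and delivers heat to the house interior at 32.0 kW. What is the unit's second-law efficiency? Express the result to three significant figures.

COP_actual = Q̇_H/Ẇ = 32.00/4.840 = 6.612.
In absolute terms T_C = 281.45 K and T_H = 296.15 K, so ΔT = 14.70 K.
COP_Carnot = T_H/ΔT = 296.15/14.70 = 20.15.
η_II = COP_actual/COP_Carnot = 6.612/20.15 = 0.3282.

0.328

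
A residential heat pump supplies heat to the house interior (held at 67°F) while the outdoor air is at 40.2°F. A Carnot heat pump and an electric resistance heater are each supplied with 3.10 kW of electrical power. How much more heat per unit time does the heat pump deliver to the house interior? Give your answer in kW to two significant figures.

In absolute terms T_C = 277.71 K and T_H = 292.59 K, so ΔT = 14.89 K.
COP_Carnot = T_H/ΔT = 292.59/14.89 = 19.65.
The heat pump delivers Q̇_H = COP × Ẇ = 60.92 kW; the resistance heater delivers Ẇ = 3.100 kW.
Extra = (COP − 1)·Ẇ = 57.82 kW.

58 kW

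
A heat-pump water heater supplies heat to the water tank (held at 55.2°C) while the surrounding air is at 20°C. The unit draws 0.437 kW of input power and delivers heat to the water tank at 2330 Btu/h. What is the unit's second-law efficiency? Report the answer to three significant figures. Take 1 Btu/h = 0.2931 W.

Converting, Q̇_H = 2330 Btu/h = 0.6829 kW, so COP_actual = Q̇_H/Ẇ = 0.6829/0.4370 = 1.563.
In absolute terms T_C = 293.15 K and T_H = 328.35 K, so ΔT = 35.20 K.
COP_Carnot = T_H/ΔT = 328.35/35.20 = 9.328.
η_II = COP_actual/COP_Carnot = 1.563/9.328 = 0.1675.

0.168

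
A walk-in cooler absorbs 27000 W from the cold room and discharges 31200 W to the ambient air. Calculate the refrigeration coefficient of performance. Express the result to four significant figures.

The first law gives Q̇_H = Q̇_C + Ẇ, so the three rates are Q̇_C = 27000, Q̇_H = 31200, Ẇ = 4200 W.
COP_R = Q̇_C/Ẇ = 27000/4200 = 6.429.

6.429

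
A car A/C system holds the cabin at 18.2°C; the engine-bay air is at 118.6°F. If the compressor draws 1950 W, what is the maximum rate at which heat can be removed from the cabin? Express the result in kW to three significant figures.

In absolute terms T_C = 291.35 K and T_H = 321.26 K, so ΔT = 29.91 K.
COP_Carnot = T_C/ΔT = 291.35/29.91 = 9.741.
Q̇_max = COP_Carnot × Ẇ = 9.741 × 1950 W = 18990 W = 18.99 kW.

19.0 kW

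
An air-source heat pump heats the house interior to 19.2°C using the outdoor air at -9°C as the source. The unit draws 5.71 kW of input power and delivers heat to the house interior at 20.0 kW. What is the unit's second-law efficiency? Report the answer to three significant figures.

COP_actual = Q̇_H/Ẇ = 20.00/5.710 = 3.503.
In absolute terms T_C = 264.15 K and T_H = 292.35 K, so ΔT = 28.20 K.
COP_Carnot = T_H/ΔT = 292.35/28.20 = 10.37.
η_II = COP_actual/COP_Carnot = 3.503/10.37 = 0.3379.

0.338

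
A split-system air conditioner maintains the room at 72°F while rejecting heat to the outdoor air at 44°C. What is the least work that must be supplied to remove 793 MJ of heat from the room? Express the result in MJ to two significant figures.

58 MJ

In absolute terms T_C = 295.37 K and T_H = 317.15 K, so ΔT = 21.78 K.
The reversible limit is COP_R = T_C/ΔT = 13.56, so W_min = Q_C/COP = Q_C·ΔT/T_C.
W_min = 793.0 × 21.78/295.37 = 58.47 MJ.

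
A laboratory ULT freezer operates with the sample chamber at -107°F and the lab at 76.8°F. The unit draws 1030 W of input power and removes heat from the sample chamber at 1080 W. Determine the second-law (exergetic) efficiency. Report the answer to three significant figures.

COP_actual = Q̇_C/Ẇ = 1080/1030 = 1.049.
In absolute terms T_C = 195.93 K and T_H = 298.04 K, so ΔT = 102.1 K.
COP_Carnot = T_C/ΔT = 195.93/102.1 = 1.919.
η_II = COP_actual/COP_Carnot = 1.049/1.919 = 0.5465.

0.546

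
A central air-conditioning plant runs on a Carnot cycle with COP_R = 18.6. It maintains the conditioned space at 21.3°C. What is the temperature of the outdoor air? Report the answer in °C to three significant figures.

37.1 °C

COP_R = T_C/(T_H − T_C) gives T_H − T_C = T_C/COP.
With T_C = 294.45 K, T_H = 294.45 × (1 + 1/18.6) = 310.28 K.
Converting, 310.28 K = 37.13°C.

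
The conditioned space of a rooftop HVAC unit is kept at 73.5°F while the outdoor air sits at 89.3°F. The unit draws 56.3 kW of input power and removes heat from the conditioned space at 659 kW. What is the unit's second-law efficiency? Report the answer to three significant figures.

COP_actual = Q̇_C/Ẇ = 659.0/56.30 = 11.71.
In absolute terms T_C = 296.21 K and T_H = 304.98 K, so ΔT = 8.778 K.
COP_Carnot = T_C/ΔT = 296.21/8.778 = 33.74.
η_II = COP_actual/COP_Carnot = 11.71/33.74 = 0.3469.

0.347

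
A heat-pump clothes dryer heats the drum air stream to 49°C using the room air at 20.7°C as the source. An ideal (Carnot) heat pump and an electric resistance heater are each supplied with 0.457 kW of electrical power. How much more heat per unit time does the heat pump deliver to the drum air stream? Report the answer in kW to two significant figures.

4.7 kW

In absolute terms T_C = 293.85 K and T_H = 322.15 K, so ΔT = 28.30 K.
COP_Carnot = T_H/ΔT = 322.15/28.30 = 11.38.
The heat pump delivers Q̇_H = COP × Ẇ = 5.202 kW; the resistance heater delivers Ẇ = 0.4570 kW.
Extra = (COP − 1)·Ẇ = 4.745 kW.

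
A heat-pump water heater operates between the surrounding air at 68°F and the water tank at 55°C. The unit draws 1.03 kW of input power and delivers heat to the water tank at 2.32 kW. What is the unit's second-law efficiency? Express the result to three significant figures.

COP_actual = Q̇_H/Ẇ = 2.320/1.030 = 2.252.
In absolute terms T_C = 293.15 K and T_H = 328.15 K, so ΔT = 35.00 K.
COP_Carnot = T_H/ΔT = 328.15/35.00 = 9.376.
η_II = COP_actual/COP_Carnot = 2.252/9.376 = 0.2402.

0.240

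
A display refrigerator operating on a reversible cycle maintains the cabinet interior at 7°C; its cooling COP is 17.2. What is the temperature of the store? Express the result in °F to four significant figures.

COP_R = T_C/(T_H − T_C) gives T_H − T_C = T_C/COP.
With T_C = 280.15 K, T_H = 280.15 × (1 + 1/17.2) = 296.44 K.
Converting, 296.44 K = 73.92°F.

73.92 °F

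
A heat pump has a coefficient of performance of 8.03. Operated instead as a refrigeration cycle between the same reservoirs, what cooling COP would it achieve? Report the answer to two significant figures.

7.0

Since Q_H = Q_C + W for any cycle, COP_R = Q_C/W = Q_H/W − 1.
COP_R = 8.03 − 1 = 7.03.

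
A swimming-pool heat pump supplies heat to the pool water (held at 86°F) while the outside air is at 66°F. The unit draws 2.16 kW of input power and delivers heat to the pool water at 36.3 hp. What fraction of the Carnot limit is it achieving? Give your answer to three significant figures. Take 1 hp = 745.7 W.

0.459

Converting, Q̇_H = 36.30 hp = 27.07 kW, so COP_actual = Q̇_H/Ẇ = 27.07/2.160 = 12.53.
In absolute terms T_C = 292.04 K and T_H = 303.15 K, so ΔT = 11.11 K.
COP_Carnot = T_H/ΔT = 303.15/11.11 = 27.28.
η_II = COP_actual/COP_Carnot = 12.53/27.28 = 0.4593.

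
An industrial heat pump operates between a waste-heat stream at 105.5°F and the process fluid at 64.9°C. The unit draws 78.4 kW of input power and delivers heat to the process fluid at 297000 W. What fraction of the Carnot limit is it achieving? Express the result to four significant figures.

Converting, Q̇_H = 297000 W = 297.0 kW, so COP_actual = Q̇_H/Ẇ = 297.0/78.40 = 3.788.
In absolute terms T_C = 313.98 K and T_H = 338.05 K, so ΔT = 24.07 K.
COP_Carnot = T_H/ΔT = 338.05/24.07 = 14.05.
η_II = COP_actual/COP_Carnot = 3.788/14.05 = 0.2697.

0.2697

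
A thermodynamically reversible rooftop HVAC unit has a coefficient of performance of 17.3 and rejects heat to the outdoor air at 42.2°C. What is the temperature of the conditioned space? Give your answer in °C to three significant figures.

25.0 °C

For a Carnot refrigerator COP_R = T_C/(T_H − T_C), so T_C = COP·T_H/(1 + COP).
With T_H = 315.35 K, T_C = 17.3 × 315.35/18.30 = 298.12 K.
Converting, 298.12 K = 24.97°C.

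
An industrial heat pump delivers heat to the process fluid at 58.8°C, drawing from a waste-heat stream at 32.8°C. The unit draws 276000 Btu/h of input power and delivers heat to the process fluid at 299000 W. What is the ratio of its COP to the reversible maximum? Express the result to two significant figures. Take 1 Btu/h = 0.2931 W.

0.29

Converting, Q̇_H = 299000 W = 1020000 Btu/h, so COP_actual = Q̇_H/Ẇ = 1020000/276000 = 3.696.
In absolute terms T_C = 305.95 K and T_H = 331.95 K, so ΔT = 26.00 K.
COP_Carnot = T_H/ΔT = 331.95/26.00 = 12.77.
η_II = COP_actual/COP_Carnot = 3.696/12.77 = 0.2895.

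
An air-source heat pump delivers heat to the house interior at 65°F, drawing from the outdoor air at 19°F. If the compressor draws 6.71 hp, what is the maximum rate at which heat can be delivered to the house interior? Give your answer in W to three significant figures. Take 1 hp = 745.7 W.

In absolute terms T_C = 265.93 K and T_H = 291.48 K, so ΔT = 25.56 K.
COP_Carnot = T_H/ΔT = 291.48/25.56 = 11.41.
Q̇_max = COP_Carnot × Ẇ = 11.41 × 6.710 hp = 76.53 hp = 57070 W.

57100 W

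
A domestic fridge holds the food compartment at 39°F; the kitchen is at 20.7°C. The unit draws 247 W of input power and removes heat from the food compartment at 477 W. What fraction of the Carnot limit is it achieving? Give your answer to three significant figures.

COP_actual = Q̇_C/Ẇ = 477.0/247.0 = 1.931.
In absolute terms T_C = 277.04 K and T_H = 293.85 K, so ΔT = 16.81 K.
COP_Carnot = T_C/ΔT = 277.04/16.81 = 16.48.
η_II = COP_actual/COP_Carnot = 1.931/16.48 = 0.1172.

0.117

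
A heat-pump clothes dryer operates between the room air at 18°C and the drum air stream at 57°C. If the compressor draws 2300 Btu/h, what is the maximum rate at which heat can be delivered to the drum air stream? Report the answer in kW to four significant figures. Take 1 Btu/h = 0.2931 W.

5.707 kW

In absolute terms T_C = 291.15 K and T_H = 330.15 K, so ΔT = 39.00 K.
COP_Carnot = T_H/ΔT = 330.15/39.00 = 8.465.
Q̇_max = COP_Carnot × Ẇ = 8.465 × 2300 Btu/h = 19470 Btu/h = 5.707 kW.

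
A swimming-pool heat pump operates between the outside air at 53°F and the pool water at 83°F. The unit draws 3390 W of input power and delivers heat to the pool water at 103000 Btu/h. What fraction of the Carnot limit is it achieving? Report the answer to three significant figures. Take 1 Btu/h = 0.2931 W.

0.492

Converting, Q̇_H = 103000 Btu/h = 30190 W, so COP_actual = Q̇_H/Ẇ = 30190/3390 = 8.905.
In absolute terms T_C = 284.82 K and T_H = 301.48 K, so ΔT = 16.67 K.
COP_Carnot = T_H/ΔT = 301.48/16.67 = 18.09.
η_II = COP_actual/COP_Carnot = 8.905/18.09 = 0.4923.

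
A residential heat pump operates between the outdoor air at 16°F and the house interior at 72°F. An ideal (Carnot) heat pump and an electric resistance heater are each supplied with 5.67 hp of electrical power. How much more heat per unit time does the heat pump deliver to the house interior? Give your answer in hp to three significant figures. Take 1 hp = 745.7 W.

48.2 hp

In absolute terms T_C = 264.26 K and T_H = 295.37 K, so ΔT = 31.11 K.
COP_Carnot = T_H/ΔT = 295.37/31.11 = 9.494.
The heat pump delivers Q̇_H = COP × Ẇ = 53.83 hp; the resistance heater delivers Ẇ = 5.670 hp.
Extra = (COP − 1)·Ẇ = 48.16 hp.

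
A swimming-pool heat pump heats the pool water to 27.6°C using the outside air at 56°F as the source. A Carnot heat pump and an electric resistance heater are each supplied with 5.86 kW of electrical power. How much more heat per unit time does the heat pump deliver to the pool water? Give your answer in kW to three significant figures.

In absolute terms T_C = 286.48 K and T_H = 300.75 K, so ΔT = 14.27 K.
COP_Carnot = T_H/ΔT = 300.75/14.27 = 21.08.
The heat pump delivers Q̇_H = COP × Ẇ = 123.5 kW; the resistance heater delivers Ẇ = 5.860 kW.
Extra = (COP − 1)·Ẇ = 117.7 kW.

118 kW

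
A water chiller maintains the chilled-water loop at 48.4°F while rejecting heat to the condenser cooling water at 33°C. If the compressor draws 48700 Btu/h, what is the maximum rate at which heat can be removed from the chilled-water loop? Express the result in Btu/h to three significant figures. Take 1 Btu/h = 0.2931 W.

575000 Btu/h

In absolute terms T_C = 282.26 K and T_H = 306.15 K, so ΔT = 23.89 K.
COP_Carnot = T_C/ΔT = 282.26/23.89 = 11.82.
Q̇_max = COP_Carnot × Ẇ = 11.82 × 48700 Btu/h = 575400 Btu/h.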